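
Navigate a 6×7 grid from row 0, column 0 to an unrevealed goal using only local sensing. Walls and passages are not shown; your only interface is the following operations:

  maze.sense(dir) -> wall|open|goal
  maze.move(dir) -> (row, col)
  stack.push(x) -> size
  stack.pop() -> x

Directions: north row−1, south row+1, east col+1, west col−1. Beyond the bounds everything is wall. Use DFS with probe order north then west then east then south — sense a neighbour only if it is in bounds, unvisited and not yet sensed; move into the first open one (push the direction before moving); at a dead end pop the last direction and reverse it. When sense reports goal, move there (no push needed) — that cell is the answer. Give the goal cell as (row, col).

-> maze.sense(dir→east)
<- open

-> stack.push(x→east)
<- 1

-> maze.move(dir→east)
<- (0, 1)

-> maze.sense(dir→east)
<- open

-> stack.push(x→east)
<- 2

-> maze.move(dir→east)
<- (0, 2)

-> maze.sense(dir→east)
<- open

-> stack.push(x→east)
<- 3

-> maze.move(dir→east)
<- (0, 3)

-> maze.sense(dir→east)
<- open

-> stack.push(x→east)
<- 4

-> maze.move(dir→east)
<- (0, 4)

-> maze.sense(dir→east)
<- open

-> stack.push(x→east)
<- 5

-> maze.move(dir→east)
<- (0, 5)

-> maze.sense(dir→east)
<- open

-> stack.push(x→east)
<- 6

-> maze.move(dir→east)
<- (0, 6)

-> maze.sense(dir→south)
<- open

-> stack.push(x→south)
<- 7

-> maze.move(dir→south)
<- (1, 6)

-> maze.sense(dir→west)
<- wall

-> maze.sense(dir→south)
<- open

-> stack.push(x→south)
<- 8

-> maze.move(dir→south)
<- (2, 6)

-> maze.sense(dir→west)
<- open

-> stack.push(x→west)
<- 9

-> maze.move(dir→west)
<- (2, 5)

-> maze.sense(dir→west)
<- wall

-> maze.sense(dir→south)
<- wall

-> stack.pop()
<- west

-> maze.move(dir→east)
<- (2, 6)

-> maze.sense(dir→south)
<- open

-> stack.push(x→south)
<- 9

-> maze.move(dir→south)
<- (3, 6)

-> maze.sense(dir→south)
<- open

-> stack.push(x→south)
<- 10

-> maze.move(dir→south)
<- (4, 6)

-> maze.sense(dir→west)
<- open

-> stack.push(x→west)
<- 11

-> maze.move(dir→west)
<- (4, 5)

-> maze.sense(dir→west)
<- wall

-> maze.sense(dir→south)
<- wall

-> stack.pop()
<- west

-> maze.move(dir→east)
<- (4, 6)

-> maze.sense(dir→south)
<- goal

-> maze.move(dir→south)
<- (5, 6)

Answer: (5, 6)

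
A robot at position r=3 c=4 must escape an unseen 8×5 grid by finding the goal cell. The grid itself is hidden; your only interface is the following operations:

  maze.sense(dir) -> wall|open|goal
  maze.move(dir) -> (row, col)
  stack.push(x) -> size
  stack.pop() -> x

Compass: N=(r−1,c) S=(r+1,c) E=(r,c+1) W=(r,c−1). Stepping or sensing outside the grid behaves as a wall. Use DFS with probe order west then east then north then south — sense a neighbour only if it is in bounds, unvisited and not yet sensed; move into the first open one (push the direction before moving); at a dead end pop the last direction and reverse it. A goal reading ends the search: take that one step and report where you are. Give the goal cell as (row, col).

→ maze.sense(dir: west)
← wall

→ maze.sense(dir: north)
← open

→ stack.push(x: north)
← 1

→ maze.move(dir: north)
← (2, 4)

→ maze.sense(dir: west)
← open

→ stack.push(x: west)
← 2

→ maze.move(dir: west)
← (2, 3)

→ maze.sense(dir: west)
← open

→ stack.push(x: west)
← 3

→ maze.move(dir: west)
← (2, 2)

→ maze.sense(dir: west)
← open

→ stack.push(x: west)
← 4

→ maze.move(dir: west)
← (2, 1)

→ maze.sense(dir: west)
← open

→ stack.push(x: west)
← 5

→ maze.move(dir: west)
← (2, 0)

→ maze.sense(dir: north)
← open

→ stack.push(x: north)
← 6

→ maze.move(dir: north)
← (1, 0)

→ maze.sense(dir: east)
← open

→ stack.push(x: east)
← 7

→ maze.move(dir: east)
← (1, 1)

→ maze.sense(dir: east)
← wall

→ maze.sense(dir: north)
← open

→ stack.push(x: north)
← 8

→ maze.move(dir: north)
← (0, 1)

→ maze.sense(dir: west)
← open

→ stack.push(x: west)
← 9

→ maze.move(dir: west)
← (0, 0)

→ stack.pop()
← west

→ maze.move(dir: east)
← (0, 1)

→ maze.sense(dir: east)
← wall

→ stack.pop()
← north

→ maze.move(dir: south)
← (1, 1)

→ stack.pop()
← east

→ maze.move(dir: west)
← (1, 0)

→ stack.pop()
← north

→ maze.move(dir: south)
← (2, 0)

→ maze.sense(dir: south)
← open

→ stack.push(x: south)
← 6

→ maze.move(dir: south)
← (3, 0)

→ maze.sense(dir: east)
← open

→ stack.push(x: east)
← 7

→ maze.move(dir: east)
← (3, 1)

→ maze.sense(dir: east)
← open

→ stack.push(x: east)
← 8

→ maze.move(dir: east)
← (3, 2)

→ maze.sense(dir: south)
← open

→ stack.push(x: south)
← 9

→ maze.move(dir: south)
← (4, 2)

→ maze.sense(dir: west)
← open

→ stack.push(x: west)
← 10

→ maze.move(dir: west)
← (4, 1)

→ maze.sense(dir: west)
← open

→ stack.push(x: west)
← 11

→ maze.move(dir: west)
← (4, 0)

→ maze.sense(dir: south)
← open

→ stack.push(x: south)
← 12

→ maze.move(dir: south)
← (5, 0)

→ maze.sense(dir: east)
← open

→ stack.push(x: east)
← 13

→ maze.move(dir: east)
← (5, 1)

→ maze.sense(dir: east)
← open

→ stack.push(x: east)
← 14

→ maze.move(dir: east)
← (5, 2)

→ maze.sense(dir: east)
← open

→ stack.push(x: east)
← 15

→ maze.move(dir: east)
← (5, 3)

→ maze.sense(dir: east)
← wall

→ maze.sense(dir: north)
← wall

→ maze.sense(dir: south)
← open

→ stack.push(x: south)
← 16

→ maze.move(dir: south)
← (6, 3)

→ maze.sense(dir: west)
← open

→ stack.push(x: west)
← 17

→ maze.move(dir: west)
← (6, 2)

→ maze.sense(dir: west)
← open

→ stack.push(x: west)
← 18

→ maze.move(dir: west)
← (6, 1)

→ maze.sense(dir: west)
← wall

→ maze.sense(dir: south)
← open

→ stack.push(x: south)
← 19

→ maze.move(dir: south)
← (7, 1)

→ maze.sense(dir: west)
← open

→ stack.push(x: west)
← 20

→ maze.move(dir: west)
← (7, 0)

→ stack.pop()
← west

→ maze.move(dir: east)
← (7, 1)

→ maze.sense(dir: east)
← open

→ stack.push(x: east)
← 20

→ maze.move(dir: east)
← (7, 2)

→ maze.sense(dir: east)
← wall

→ stack.pop()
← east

→ maze.move(dir: west)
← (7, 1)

→ stack.pop()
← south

→ maze.move(dir: north)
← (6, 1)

→ stack.pop()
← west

→ maze.move(dir: east)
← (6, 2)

→ stack.pop()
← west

→ maze.move(dir: east)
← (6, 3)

→ maze.sense(dir: east)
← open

→ stack.push(x: east)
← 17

→ maze.move(dir: east)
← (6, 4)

→ maze.sense(dir: south)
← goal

→ maze.move(dir: south)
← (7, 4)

Answer: (7, 4)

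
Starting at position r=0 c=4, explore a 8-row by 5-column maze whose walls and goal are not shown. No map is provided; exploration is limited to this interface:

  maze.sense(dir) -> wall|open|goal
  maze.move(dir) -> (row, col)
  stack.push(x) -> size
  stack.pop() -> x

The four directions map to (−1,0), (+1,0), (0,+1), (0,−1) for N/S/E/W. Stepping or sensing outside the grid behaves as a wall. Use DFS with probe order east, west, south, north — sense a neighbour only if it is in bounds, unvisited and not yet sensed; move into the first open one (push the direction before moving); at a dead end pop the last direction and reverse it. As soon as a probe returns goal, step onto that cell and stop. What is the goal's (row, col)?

I use sense(dir→west), giving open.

Calling push(x→west), which returns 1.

I invoke move(dir→west), and observe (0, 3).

I invoke sense(dir→west), which returns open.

I try push(x→west), — result: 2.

Using move(dir→west), → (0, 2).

Using sense(dir→west), and get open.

Next I call push(x→west), giving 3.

I run move(dir→west), yielding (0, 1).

Calling sense(dir→west), and observe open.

Now I run push(x→west), yielding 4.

Calling move(dir→west), which returns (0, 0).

I use sense(dir→south), and get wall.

I try pop(), yielding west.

Now I run move(dir→east), → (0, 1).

Now I run sense(dir→south), and see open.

Then push(x→south), and observe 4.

Then move(dir→south), — result: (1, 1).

Calling sense(dir→east), → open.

Invoking push(x→east), which returns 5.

I call move(dir→east), : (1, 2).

I use sense(dir→east), and get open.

I try push(x→east), and get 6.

I invoke move(dir→east), and observe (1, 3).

I try sense(dir→east), and observe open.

Calling push(x→east), → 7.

I run move(dir→east), and observe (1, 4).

Calling sense(dir→south), which returns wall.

I use pop(), and see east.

I call move(dir→west), yielding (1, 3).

I invoke sense(dir→south), yielding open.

I invoke push(x→south), and see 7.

I try move(dir→south), → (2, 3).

Calling sense(dir→west), and see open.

Using push(x→west), — result: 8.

I try move(dir→west), — result: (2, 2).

Invoking sense(dir→west), → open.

Using push(x→west), which returns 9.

Calling move(dir→west), — result: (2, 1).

Invoking sense(dir→west), : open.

I call push(x→west), → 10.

Then move(dir→west), yielding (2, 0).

Using sense(dir→south), and observe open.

Then push(x→south), and see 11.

Using move(dir→south), → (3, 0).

Calling sense(dir→east), giving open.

Next I call push(x→east), and get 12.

I invoke move(dir→east), which returns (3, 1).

I invoke sense(dir→east), yielding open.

I run push(x→east), — result: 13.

I use move(dir→east), giving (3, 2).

Using sense(dir→east), which returns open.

Using push(x→east), and see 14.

Next I call move(dir→east), → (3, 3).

I try sense(dir→east), and see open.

I try push(x→east), which returns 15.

Next I call move(dir→east), and get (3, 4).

I run sense(dir→south), giving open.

Now I run push(x→south), and observe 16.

Next I call move(dir→south), → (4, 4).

I invoke sense(dir→west), and see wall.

Invoking sense(dir→south), which returns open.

Now I run push(x→south), : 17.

Invoking move(dir→south), yielding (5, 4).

Calling sense(dir→west), which returns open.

Using push(x→west), giving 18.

Then move(dir→west), which returns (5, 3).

I use sense(dir→west), → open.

Calling push(x→west), giving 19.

Invoking move(dir→west), and see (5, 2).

I invoke sense(dir→west), — result: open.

I try push(x→west), and see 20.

Using move(dir→west), yielding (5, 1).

I call sense(dir→west), — result: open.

Next I call push(x→west), — result: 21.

Using move(dir→west), yielding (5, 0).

I use sense(dir→south), and get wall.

Calling sense(dir→north), : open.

I invoke push(x→north), and get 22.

I call move(dir→north), → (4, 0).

Invoking sense(dir→east), and observe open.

Now I run push(x→east), → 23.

I invoke move(dir→east), yielding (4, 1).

Using sense(dir→east), and get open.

I use push(x→east), giving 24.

Calling move(dir→east), and see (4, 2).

I invoke pop(), yielding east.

Next I call move(dir→west), yielding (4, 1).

Next I call pop, — result: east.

I invoke move(dir→west), giving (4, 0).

Invoking pop, giving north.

Now I run move(dir→south), and get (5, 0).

Invoking pop(), and see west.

I run move(dir→east), and observe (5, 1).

Now I run sense(dir→south), and observe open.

I run push(x→south), : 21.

I run move(dir→south), yielding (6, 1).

Now I run sense(dir→east), and see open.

Invoking push(x→east), : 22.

Next I call move(dir→east), yielding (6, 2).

I call sense(dir→east), yielding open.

I use push(x→east), : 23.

Then move(dir→east), and see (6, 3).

Using sense(dir→east), yielding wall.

Now I run sense(dir→south), and observe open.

I try push(x→south), which returns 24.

Next I call move(dir→south), : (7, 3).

I run sense(dir→east), — result: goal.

Then move(dir→east), — result: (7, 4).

Answer: (7, 4)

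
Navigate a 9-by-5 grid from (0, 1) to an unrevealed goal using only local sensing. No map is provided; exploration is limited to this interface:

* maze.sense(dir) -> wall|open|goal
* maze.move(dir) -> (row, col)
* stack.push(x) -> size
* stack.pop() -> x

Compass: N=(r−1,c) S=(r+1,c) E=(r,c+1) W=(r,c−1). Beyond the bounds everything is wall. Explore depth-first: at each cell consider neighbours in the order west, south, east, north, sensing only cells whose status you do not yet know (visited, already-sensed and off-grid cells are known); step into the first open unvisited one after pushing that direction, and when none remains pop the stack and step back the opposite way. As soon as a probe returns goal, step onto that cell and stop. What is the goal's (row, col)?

% maze.sense dir→west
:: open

% stack.push x→west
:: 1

% maze.move dir→west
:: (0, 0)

% maze.sense dir→south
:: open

% stack.push x→south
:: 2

% maze.move dir→south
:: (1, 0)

% maze.sense dir→south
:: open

% stack.push x→south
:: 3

% maze.move dir→south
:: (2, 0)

% maze.sense dir→south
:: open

% stack.push x→south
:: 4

% maze.move dir→south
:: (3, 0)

% maze.sense dir→south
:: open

% stack.push x→south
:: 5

% maze.move dir→south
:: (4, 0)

% maze.sense dir→south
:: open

% stack.push x→south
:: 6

% maze.move dir→south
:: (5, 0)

% maze.sense dir→south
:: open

% stack.push x→south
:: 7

% maze.move dir→south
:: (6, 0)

% maze.sense dir→south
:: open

% stack.push x→south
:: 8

% maze.move dir→south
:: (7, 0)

% maze.sense dir→south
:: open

% stack.push x→south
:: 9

% maze.move dir→south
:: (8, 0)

% maze.sense dir→east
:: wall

% stack.pop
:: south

% maze.move dir→north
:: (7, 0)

% maze.sense dir→east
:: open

% stack.push x→east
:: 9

% maze.move dir→east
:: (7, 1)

% maze.sense dir→east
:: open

% stack.push x→east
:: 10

% maze.move dir→east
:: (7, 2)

% maze.sense dir→south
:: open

% stack.push x→south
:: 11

% maze.move dir→south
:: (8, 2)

% maze.sense dir→east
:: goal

% maze.move dir→east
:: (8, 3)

Answer: (8, 3)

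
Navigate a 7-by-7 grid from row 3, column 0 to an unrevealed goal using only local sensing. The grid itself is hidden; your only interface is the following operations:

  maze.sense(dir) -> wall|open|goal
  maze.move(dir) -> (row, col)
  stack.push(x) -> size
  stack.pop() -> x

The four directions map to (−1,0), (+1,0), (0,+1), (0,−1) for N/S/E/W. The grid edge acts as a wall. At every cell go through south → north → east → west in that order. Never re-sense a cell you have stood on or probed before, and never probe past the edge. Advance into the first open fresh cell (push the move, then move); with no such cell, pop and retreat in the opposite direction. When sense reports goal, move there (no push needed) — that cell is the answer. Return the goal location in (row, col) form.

% 1. maze.sense(dir='south') ~> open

% 2. stack.push(x='south') ~> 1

% 3. maze.move(dir='south') ~> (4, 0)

% 4. maze.sense(dir='south') ~> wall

% 5. maze.sense(dir='east') ~> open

% 6. stack.push(x='east') ~> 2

% 7. maze.move(dir='east') ~> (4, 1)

% 8. maze.sense(dir='south') ~> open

% 9. stack.push(x='south') ~> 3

% 10. maze.move(dir='south') ~> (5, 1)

% 11. maze.sense(dir='south') ~> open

% 12. stack.push(x='south') ~> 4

% 13. maze.move(dir='south') ~> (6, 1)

% 14. maze.sense(dir='east') ~> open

% 15. stack.push(x='east') ~> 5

% 16. maze.move(dir='east') ~> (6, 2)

% 17. maze.sense(dir='north') ~> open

% 18. stack.push(x='north') ~> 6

% 19. maze.move(dir='north') ~> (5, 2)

% 20. maze.sense(dir='north') ~> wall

% 21. maze.sense(dir='east') ~> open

% 22. stack.push(x='east') ~> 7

% 23. maze.move(dir='east') ~> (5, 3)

% 24. maze.sense(dir='south') ~> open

% 25. stack.push(x='south') ~> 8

% 26. maze.move(dir='south') ~> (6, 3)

% 27. maze.sense(dir='east') ~> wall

% 28. stack.pop() ~> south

% 29. maze.move(dir='north') ~> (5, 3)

% 30. maze.sense(dir='north') ~> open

% 31. stack.push(x='north') ~> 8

% 32. maze.move(dir='north') ~> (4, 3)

% 33. maze.sense(dir='north') ~> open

% 34. stack.push(x='north') ~> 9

% 35. maze.move(dir='north') ~> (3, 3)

% 36. maze.sense(dir='north') ~> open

% 37. stack.push(x='north') ~> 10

% 38. maze.move(dir='north') ~> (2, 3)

% 39. maze.sense(dir='north') ~> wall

% 40. maze.sense(dir='east') ~> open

% 41. stack.push(x='east') ~> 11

% 42. maze.move(dir='east') ~> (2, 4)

% 43. maze.sense(dir='south') ~> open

% 44. stack.push(x='south') ~> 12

% 45. maze.move(dir='south') ~> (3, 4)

% 46. maze.sense(dir='south') ~> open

% 47. stack.push(x='south') ~> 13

% 48. maze.move(dir='south') ~> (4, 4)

% 49. maze.sense(dir='south') ~> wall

% 50. maze.sense(dir='east') ~> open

% 51. stack.push(x='east') ~> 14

% 52. maze.move(dir='east') ~> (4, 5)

% 53. maze.sense(dir='south') ~> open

% 54. stack.push(x='south') ~> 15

% 55. maze.move(dir='south') ~> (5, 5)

% 56. maze.sense(dir='south') ~> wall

% 57. maze.sense(dir='east') ~> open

% 58. stack.push(x='east') ~> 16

% 59. maze.move(dir='east') ~> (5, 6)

% 60. maze.sense(dir='south') ~> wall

% 61. maze.sense(dir='north') ~> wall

% 62. stack.pop() ~> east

% 63. maze.move(dir='west') ~> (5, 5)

% 64. stack.pop() ~> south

% 65. maze.move(dir='north') ~> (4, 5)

% 66. maze.sense(dir='north') ~> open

% 67. stack.push(x='north') ~> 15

% 68. maze.move(dir='north') ~> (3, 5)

% 69. maze.sense(dir='north') ~> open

% 70. stack.push(x='north') ~> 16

% 71. maze.move(dir='north') ~> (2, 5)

% 72. maze.sense(dir='north') ~> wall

% 73. maze.sense(dir='east') ~> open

% 74. stack.push(x='east') ~> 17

% 75. maze.move(dir='east') ~> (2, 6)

% 76. maze.sense(dir='south') ~> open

% 77. stack.push(x='south') ~> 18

% 78. maze.move(dir='south') ~> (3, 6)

% 79. stack.pop() ~> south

% 80. maze.move(dir='north') ~> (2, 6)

% 81. maze.sense(dir='north') ~> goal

% 82. maze.move(dir='north') ~> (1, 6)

Answer: (1, 6)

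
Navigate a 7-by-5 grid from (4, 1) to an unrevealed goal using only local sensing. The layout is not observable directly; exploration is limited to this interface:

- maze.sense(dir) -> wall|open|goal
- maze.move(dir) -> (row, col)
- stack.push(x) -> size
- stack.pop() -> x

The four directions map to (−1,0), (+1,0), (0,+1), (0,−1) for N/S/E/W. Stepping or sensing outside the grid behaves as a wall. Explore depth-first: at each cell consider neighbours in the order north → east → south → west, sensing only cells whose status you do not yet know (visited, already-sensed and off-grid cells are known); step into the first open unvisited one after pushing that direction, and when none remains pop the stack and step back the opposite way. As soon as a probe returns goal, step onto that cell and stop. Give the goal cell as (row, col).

! 1. sense(dir=north) : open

! 2. push(x=north) : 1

! 3. move(dir=north) : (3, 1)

! 4. sense(dir=north) : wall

! 5. sense(dir=east) : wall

! 6. sense(dir=west) : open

! 7. push(x=west) : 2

! 8. move(dir=west) : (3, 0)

! 9. sense(dir=north) : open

! 10. push(x=north) : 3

! 11. move(dir=north) : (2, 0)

! 12. sense(dir=north) : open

! 13. push(x=north) : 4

! 14. move(dir=north) : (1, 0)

! 15. sense(dir=north) : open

! 16. push(x=north) : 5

! 17. move(dir=north) : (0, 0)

! 18. sense(dir=east) : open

! 19. push(x=east) : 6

! 20. move(dir=east) : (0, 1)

! 21. sense(dir=east) : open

! 22. push(x=east) : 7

! 23. move(dir=east) : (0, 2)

! 24. sense(dir=east) : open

! 25. push(x=east) : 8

! 26. move(dir=east) : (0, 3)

! 27. sense(dir=east) : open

! 28. push(x=east) : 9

! 29. move(dir=east) : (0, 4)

! 30. sense(dir=south) : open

! 31. push(x=south) : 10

! 32. move(dir=south) : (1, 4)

! 33. sense(dir=south) : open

! 34. push(x=south) : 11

! 35. move(dir=south) : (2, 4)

! 36. sense(dir=south) : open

! 37. push(x=south) : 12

! 38. move(dir=south) : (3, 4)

! 39. sense(dir=south) : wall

! 40. sense(dir=west) : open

! 41. push(x=west) : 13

! 42. move(dir=west) : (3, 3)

! 43. sense(dir=north) : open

! 44. push(x=north) : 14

! 45. move(dir=north) : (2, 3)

! 46. sense(dir=north) : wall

! 47. sense(dir=west) : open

! 48. push(x=west) : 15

! 49. move(dir=west) : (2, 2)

! 50. sense(dir=north) : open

! 51. push(x=north) : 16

! 52. move(dir=north) : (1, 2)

! 53. sense(dir=west) : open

! 54. push(x=west) : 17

! 55. move(dir=west) : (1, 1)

! 56. pop() : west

! 57. move(dir=east) : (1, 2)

! 58. pop() : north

! 59. move(dir=south) : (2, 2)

! 60. pop() : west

! 61. move(dir=east) : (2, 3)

! 62. pop() : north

! 63. move(dir=south) : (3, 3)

! 64. sense(dir=south) : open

! 65. push(x=south) : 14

! 66. move(dir=south) : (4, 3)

! 67. sense(dir=south) : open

! 68. push(x=south) : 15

! 69. move(dir=south) : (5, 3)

! 70. sense(dir=east) : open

! 71. push(x=east) : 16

! 72. move(dir=east) : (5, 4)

! 73. sense(dir=south) : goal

! 74. move(dir=south) : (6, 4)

Answer: (6, 4)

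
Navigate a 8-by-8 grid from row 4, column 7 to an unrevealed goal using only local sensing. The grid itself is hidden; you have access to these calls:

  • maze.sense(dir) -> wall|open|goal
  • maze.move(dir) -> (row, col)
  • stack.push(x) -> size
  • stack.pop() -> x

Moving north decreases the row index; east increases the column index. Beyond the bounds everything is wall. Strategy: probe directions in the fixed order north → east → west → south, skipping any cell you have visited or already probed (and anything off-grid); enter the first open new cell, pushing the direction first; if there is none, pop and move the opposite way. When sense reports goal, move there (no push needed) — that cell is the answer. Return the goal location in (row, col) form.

[in] maze.sense dir='north'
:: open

[in] stack.push x='north'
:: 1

[in] maze.move dir='north'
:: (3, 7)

[in] maze.sense dir='north'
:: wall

[in] maze.sense dir='west'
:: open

[in] stack.push x='west'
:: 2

[in] maze.move dir='west'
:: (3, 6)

[in] maze.sense dir='north'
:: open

[in] stack.push x='north'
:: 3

[in] maze.move dir='north'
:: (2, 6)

[in] maze.sense dir='north'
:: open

[in] stack.push x='north'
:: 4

[in] maze.move dir='north'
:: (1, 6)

[in] maze.sense dir='north'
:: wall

[in] maze.sense dir='east'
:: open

[in] stack.push x='east'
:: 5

[in] maze.move dir='east'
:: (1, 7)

[in] maze.sense dir='north'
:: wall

[in] stack.pop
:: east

[in] maze.move dir='west'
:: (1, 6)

[in] maze.sense dir='west'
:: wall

[in] stack.pop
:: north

[in] maze.move dir='south'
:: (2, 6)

[in] maze.sense dir='west'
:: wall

[in] stack.pop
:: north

[in] maze.move dir='south'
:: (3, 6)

[in] maze.sense dir='west'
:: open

[in] stack.push x='west'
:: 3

[in] maze.move dir='west'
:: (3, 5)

[in] maze.sense dir='west'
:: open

[in] stack.push x='west'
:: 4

[in] maze.move dir='west'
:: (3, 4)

[in] maze.sense dir='north'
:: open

[in] stack.push x='north'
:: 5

[in] maze.move dir='north'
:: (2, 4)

[in] maze.sense dir='north'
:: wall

[in] maze.sense dir='west'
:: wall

[in] stack.pop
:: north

[in] maze.move dir='south'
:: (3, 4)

[in] maze.sense dir='west'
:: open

[in] stack.push x='west'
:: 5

[in] maze.move dir='west'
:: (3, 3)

[in] maze.sense dir='west'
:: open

[in] stack.push x='west'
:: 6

[in] maze.move dir='west'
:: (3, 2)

[in] maze.sense dir='north'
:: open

[in] stack.push x='north'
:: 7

[in] maze.move dir='north'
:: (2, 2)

[in] maze.sense dir='north'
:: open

[in] stack.push x='north'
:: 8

[in] maze.move dir='north'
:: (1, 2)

[in] maze.sense dir='north'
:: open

[in] stack.push x='north'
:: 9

[in] maze.move dir='north'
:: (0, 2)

[in] maze.sense dir='east'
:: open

[in] stack.push x='east'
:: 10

[in] maze.move dir='east'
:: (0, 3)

[in] maze.sense dir='east'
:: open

[in] stack.push x='east'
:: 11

[in] maze.move dir='east'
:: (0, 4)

[in] maze.sense dir='east'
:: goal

[in] maze.move dir='east'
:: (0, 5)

Answer: (0, 5)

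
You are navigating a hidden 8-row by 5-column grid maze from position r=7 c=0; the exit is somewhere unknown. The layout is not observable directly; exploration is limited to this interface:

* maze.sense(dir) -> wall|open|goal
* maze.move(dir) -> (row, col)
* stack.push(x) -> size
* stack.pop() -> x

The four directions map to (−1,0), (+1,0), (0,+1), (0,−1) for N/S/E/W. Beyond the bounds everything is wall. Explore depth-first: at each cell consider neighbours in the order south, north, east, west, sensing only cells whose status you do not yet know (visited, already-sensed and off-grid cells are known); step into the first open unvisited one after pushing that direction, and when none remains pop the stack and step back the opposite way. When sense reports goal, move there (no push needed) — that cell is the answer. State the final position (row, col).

CALL sense[dir='north']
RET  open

CALL push[x='north']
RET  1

CALL move[dir='north']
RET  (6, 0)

CALL sense[dir='north']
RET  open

CALL push[x='north']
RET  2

CALL move[dir='north']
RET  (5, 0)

CALL sense[dir='north']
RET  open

CALL push[x='north']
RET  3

CALL move[dir='north']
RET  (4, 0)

CALL sense[dir='north']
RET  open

CALL push[x='north']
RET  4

CALL move[dir='north']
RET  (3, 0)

CALL sense[dir='north']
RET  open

CALL push[x='north']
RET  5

CALL move[dir='north']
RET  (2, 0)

CALL sense[dir='north']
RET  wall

CALL sense[dir='east']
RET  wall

CALL pop[]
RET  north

CALL move[dir='south']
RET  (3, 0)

CALL sense[dir='east']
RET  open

CALL push[x='east']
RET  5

CALL move[dir='east']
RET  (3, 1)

CALL sense[dir='south']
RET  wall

CALL sense[dir='east']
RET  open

CALL push[x='east']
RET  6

CALL move[dir='east']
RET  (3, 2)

CALL sense[dir='south']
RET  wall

CALL sense[dir='north']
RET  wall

CALL sense[dir='east']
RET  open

CALL push[x='east']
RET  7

CALL move[dir='east']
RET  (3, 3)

CALL sense[dir='south']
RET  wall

CALL sense[dir='north']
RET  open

CALL push[x='north']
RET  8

CALL move[dir='north']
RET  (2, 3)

CALL sense[dir='north']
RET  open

CALL push[x='north']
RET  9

CALL move[dir='north']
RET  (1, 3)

CALL sense[dir='north']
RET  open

CALL push[x='north']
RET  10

CALL move[dir='north']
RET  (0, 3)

CALL sense[dir='east']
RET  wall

CALL sense[dir='west']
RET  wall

CALL pop[]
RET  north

CALL move[dir='south']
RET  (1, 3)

CALL sense[dir='east']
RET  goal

CALL move[dir='east']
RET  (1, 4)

Answer: (1, 4)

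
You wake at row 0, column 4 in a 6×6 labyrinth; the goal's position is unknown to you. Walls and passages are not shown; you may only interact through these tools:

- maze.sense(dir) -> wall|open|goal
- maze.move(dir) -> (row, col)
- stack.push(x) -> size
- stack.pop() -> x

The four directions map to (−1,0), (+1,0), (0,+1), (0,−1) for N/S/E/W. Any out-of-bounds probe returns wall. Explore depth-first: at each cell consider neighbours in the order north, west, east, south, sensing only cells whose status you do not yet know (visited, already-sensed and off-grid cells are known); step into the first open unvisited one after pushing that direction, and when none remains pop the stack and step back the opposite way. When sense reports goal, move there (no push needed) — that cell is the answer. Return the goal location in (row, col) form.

Action: maze.sense[dir=west]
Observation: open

Action: stack.push[x=west]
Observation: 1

Action: maze.move[dir=west]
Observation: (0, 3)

Action: maze.sense[dir=west]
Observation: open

Action: stack.push[x=west]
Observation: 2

Action: maze.move[dir=west]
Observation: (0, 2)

Action: maze.sense[dir=west]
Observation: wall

Action: maze.sense[dir=south]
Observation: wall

Action: stack.pop[]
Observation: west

Action: maze.move[dir=east]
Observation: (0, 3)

Action: maze.sense[dir=south]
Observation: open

Action: stack.push[x=south]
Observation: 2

Action: maze.move[dir=south]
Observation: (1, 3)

Action: maze.sense[dir=east]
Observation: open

Action: stack.push[x=east]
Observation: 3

Action: maze.move[dir=east]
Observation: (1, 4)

Action: maze.sense[dir=east]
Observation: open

Action: stack.push[x=east]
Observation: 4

Action: maze.move[dir=east]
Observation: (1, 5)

Action: maze.sense[dir=north]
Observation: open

Action: stack.push[x=north]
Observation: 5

Action: maze.move[dir=north]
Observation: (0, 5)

Action: stack.pop[]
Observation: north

Action: maze.move[dir=south]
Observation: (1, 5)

Action: maze.sense[dir=south]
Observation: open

Action: stack.push[x=south]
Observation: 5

Action: maze.move[dir=south]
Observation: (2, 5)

Action: maze.sense[dir=west]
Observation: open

Action: stack.push[x=west]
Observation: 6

Action: maze.move[dir=west]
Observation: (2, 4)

Action: maze.sense[dir=west]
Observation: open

Action: stack.push[x=west]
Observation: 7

Action: maze.move[dir=west]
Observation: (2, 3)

Action: maze.sense[dir=west]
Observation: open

Action: stack.push[x=west]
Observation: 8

Action: maze.move[dir=west]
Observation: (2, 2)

Action: maze.sense[dir=west]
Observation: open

Action: stack.push[x=west]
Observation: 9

Action: maze.move[dir=west]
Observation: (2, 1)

Action: maze.sense[dir=north]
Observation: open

Action: stack.push[x=north]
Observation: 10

Action: maze.move[dir=north]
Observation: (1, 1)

Action: maze.sense[dir=west]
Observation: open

Action: stack.push[x=west]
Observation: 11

Action: maze.move[dir=west]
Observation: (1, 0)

Action: maze.sense[dir=north]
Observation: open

Action: stack.push[x=north]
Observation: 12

Action: maze.move[dir=north]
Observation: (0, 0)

Action: stack.pop[]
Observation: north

Action: maze.move[dir=south]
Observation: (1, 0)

Action: maze.sense[dir=south]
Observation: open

Action: stack.push[x=south]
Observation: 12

Action: maze.move[dir=south]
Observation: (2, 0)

Action: maze.sense[dir=south]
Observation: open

Action: stack.push[x=south]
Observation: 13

Action: maze.move[dir=south]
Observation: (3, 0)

Action: maze.sense[dir=east]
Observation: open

Action: stack.push[x=east]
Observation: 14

Action: maze.move[dir=east]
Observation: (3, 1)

Action: maze.sense[dir=east]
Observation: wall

Action: maze.sense[dir=south]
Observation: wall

Action: stack.pop[]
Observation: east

Action: maze.move[dir=west]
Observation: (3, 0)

Action: maze.sense[dir=south]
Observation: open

Action: stack.push[x=south]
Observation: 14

Action: maze.move[dir=south]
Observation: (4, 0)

Action: maze.sense[dir=south]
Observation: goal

Action: maze.move[dir=south]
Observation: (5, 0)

Answer: (5, 0)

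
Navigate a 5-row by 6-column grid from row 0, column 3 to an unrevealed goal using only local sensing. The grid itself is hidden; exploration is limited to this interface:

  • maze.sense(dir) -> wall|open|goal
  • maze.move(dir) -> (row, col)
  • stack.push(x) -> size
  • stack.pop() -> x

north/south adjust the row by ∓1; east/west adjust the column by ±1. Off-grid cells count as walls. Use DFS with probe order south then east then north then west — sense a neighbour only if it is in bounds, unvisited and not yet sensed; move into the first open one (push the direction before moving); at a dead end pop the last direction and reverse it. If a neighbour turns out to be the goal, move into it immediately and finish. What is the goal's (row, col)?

>> maze.sense(dir='south')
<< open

>> stack.push(x='south')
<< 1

>> maze.move(dir='south')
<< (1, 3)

>> maze.sense(dir='south')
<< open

>> stack.push(x='south')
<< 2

>> maze.move(dir='south')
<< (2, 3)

>> maze.sense(dir='south')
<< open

>> stack.push(x='south')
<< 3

>> maze.move(dir='south')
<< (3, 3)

>> maze.sense(dir='south')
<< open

>> stack.push(x='south')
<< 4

>> maze.move(dir='south')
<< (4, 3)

>> maze.sense(dir='east')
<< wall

>> maze.sense(dir='west')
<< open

>> stack.push(x='west')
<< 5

>> maze.move(dir='west')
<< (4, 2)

>> maze.sense(dir='north')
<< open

>> stack.push(x='north')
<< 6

>> maze.move(dir='north')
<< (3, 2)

>> maze.sense(dir='north')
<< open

>> stack.push(x='north')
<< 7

>> maze.move(dir='north')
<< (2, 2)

>> maze.sense(dir='north')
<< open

>> stack.push(x='north')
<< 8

>> maze.move(dir='north')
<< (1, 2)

>> maze.sense(dir='north')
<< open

>> stack.push(x='north')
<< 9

>> maze.move(dir='north')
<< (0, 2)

>> maze.sense(dir='west')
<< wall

>> stack.pop()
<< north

>> maze.move(dir='south')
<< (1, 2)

>> maze.sense(dir='west')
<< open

>> stack.push(x='west')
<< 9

>> maze.move(dir='west')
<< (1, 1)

>> maze.sense(dir='south')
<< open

>> stack.push(x='south')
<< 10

>> maze.move(dir='south')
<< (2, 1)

>> maze.sense(dir='south')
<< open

>> stack.push(x='south')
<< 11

>> maze.move(dir='south')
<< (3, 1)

>> maze.sense(dir='south')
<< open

>> stack.push(x='south')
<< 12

>> maze.move(dir='south')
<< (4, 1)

>> maze.sense(dir='west')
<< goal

>> maze.move(dir='west')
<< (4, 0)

Answer: (4, 0)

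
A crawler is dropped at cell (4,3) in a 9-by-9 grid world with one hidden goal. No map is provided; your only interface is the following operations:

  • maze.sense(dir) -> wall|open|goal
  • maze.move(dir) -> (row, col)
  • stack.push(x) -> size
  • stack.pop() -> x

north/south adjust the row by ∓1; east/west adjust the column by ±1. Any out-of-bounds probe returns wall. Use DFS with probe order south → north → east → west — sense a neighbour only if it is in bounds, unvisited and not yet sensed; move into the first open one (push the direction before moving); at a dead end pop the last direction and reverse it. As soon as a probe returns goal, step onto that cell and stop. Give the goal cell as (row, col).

~$ sense dir: south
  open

~$ push x: south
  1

~$ move dir: south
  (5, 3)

~$ sense dir: south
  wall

~$ sense dir: east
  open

~$ push x: east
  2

~$ move dir: east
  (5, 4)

~$ sense dir: south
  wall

~$ sense dir: north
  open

~$ push x: north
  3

~$ move dir: north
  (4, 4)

~$ sense dir: north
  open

~$ push x: north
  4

~$ move dir: north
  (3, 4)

~$ sense dir: north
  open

~$ push x: north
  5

~$ move dir: north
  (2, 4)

~$ sense dir: north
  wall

~$ sense dir: east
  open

~$ push x: east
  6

~$ move dir: east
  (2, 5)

~$ sense dir: south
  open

~$ push x: south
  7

~$ move dir: south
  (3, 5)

~$ sense dir: south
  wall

~$ sense dir: east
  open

~$ push x: east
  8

~$ move dir: east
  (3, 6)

~$ sense dir: south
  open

~$ push x: south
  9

~$ move dir: south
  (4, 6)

~$ sense dir: south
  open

~$ push x: south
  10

~$ move dir: south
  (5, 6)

~$ sense dir: south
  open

~$ push x: south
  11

~$ move dir: south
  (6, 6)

~$ sense dir: south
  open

~$ push x: south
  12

~$ move dir: south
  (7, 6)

~$ sense dir: south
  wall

~$ sense dir: east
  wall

~$ sense dir: west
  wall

~$ pop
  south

~$ move dir: north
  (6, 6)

~$ sense dir: east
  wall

~$ sense dir: west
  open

~$ push x: west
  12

~$ move dir: west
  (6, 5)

~$ sense dir: north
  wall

~$ pop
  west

~$ move dir: east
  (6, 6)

~$ pop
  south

~$ move dir: north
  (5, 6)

~$ sense dir: east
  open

~$ push x: east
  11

~$ move dir: east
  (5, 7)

~$ sense dir: north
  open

~$ push x: north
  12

~$ move dir: north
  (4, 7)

~$ sense dir: north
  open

~$ push x: north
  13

~$ move dir: north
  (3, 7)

~$ sense dir: north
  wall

~$ sense dir: east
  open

~$ push x: east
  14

~$ move dir: east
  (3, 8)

~$ sense dir: south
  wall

~$ sense dir: north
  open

~$ push x: north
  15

~$ move dir: north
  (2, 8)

~$ sense dir: north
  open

~$ push x: north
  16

~$ move dir: north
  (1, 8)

~$ sense dir: north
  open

~$ push x: north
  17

~$ move dir: north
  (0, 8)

~$ sense dir: west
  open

~$ push x: west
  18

~$ move dir: west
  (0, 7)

~$ sense dir: south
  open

~$ push x: south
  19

~$ move dir: south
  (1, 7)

~$ sense dir: west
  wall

~$ pop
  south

~$ move dir: north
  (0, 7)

~$ sense dir: west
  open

~$ push x: west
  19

~$ move dir: west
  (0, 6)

~$ sense dir: west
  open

~$ push x: west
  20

~$ move dir: west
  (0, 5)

~$ sense dir: south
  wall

~$ sense dir: west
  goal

~$ move dir: west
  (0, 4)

Answer: (0, 4)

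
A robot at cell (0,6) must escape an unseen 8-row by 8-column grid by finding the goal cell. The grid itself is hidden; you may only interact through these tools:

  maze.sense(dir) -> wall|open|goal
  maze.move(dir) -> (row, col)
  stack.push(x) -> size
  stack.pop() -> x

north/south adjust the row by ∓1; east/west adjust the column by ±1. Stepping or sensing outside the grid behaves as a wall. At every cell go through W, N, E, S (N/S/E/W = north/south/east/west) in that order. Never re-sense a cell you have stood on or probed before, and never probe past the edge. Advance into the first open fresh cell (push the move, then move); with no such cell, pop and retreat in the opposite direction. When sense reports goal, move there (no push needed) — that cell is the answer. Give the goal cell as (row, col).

$ sense dir→west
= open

$ push x→west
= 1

$ move dir→west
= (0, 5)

$ sense dir→west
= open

$ push x→west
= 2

$ move dir→west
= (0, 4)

$ sense dir→west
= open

$ push x→west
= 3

$ move dir→west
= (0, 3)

$ sense dir→west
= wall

$ sense dir→south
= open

$ push x→south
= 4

$ move dir→south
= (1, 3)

$ sense dir→west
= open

$ push x→west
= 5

$ move dir→west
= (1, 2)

$ sense dir→west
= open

$ push x→west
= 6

$ move dir→west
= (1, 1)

$ sense dir→west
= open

$ push x→west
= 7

$ move dir→west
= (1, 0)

$ sense dir→north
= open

$ push x→north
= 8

$ move dir→north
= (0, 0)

$ sense dir→east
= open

$ push x→east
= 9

$ move dir→east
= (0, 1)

$ pop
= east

$ move dir→west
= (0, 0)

$ pop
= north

$ move dir→south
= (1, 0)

$ sense dir→south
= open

$ push x→south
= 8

$ move dir→south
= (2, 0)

$ sense dir→east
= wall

$ sense dir→south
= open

$ push x→south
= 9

$ move dir→south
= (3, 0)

$ sense dir→east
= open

$ push x→east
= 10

$ move dir→east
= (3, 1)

$ sense dir→east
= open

$ push x→east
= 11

$ move dir→east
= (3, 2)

$ sense dir→north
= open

$ push x→north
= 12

$ move dir→north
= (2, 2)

$ sense dir→east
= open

$ push x→east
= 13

$ move dir→east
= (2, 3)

$ sense dir→east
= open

$ push x→east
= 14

$ move dir→east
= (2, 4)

$ sense dir→north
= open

$ push x→north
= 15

$ move dir→north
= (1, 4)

$ sense dir→east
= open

$ push x→east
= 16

$ move dir→east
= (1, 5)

$ sense dir→east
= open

$ push x→east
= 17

$ move dir→east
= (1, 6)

$ sense dir→east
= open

$ push x→east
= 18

$ move dir→east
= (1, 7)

$ sense dir→north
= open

$ push x→north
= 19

$ move dir→north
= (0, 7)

$ pop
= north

$ move dir→south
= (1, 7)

$ sense dir→south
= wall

$ pop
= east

$ move dir→west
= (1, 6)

$ sense dir→south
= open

$ push x→south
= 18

$ move dir→south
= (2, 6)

$ sense dir→west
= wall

$ sense dir→south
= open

$ push x→south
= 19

$ move dir→south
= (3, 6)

$ sense dir→west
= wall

$ sense dir→east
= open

$ push x→east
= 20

$ move dir→east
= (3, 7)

$ sense dir→south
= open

$ push x→south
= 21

$ move dir→south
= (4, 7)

$ sense dir→west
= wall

$ sense dir→south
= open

$ push x→south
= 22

$ move dir→south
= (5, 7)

$ sense dir→west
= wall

$ sense dir→south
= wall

$ pop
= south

$ move dir→north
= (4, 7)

$ pop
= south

$ move dir→north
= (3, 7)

$ pop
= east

$ move dir→west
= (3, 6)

$ pop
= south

$ move dir→north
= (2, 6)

$ pop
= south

$ move dir→north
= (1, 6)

$ pop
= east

$ move dir→west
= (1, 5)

$ pop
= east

$ move dir→west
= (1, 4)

$ pop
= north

$ move dir→south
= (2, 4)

$ sense dir→south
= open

$ push x→south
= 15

$ move dir→south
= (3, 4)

$ sense dir→west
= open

$ push x→west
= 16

$ move dir→west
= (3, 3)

$ sense dir→south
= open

$ push x→south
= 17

$ move dir→south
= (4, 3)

$ sense dir→west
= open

$ push x→west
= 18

$ move dir→west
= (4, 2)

$ sense dir→west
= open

$ push x→west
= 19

$ move dir→west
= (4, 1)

$ sense dir→west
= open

$ push x→west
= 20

$ move dir→west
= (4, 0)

$ sense dir→south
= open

$ push x→south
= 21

$ move dir→south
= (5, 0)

$ sense dir→east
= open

$ push x→east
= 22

$ move dir→east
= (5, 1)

$ sense dir→east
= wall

$ sense dir→south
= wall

$ pop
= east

$ move dir→west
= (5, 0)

$ sense dir→south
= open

$ push x→south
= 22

$ move dir→south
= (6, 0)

$ sense dir→south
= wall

$ pop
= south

$ move dir→north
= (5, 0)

$ pop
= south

$ move dir→north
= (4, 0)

$ pop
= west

$ move dir→east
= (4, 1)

$ pop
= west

$ move dir→east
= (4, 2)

$ pop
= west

$ move dir→east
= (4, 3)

$ sense dir→east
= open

$ push x→east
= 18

$ move dir→east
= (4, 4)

$ sense dir→east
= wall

$ sense dir→south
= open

$ push x→south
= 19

$ move dir→south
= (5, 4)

$ sense dir→west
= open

$ push x→west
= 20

$ move dir→west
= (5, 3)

$ sense dir→south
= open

$ push x→south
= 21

$ move dir→south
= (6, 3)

$ sense dir→west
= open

$ push x→west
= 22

$ move dir→west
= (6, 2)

$ sense dir→south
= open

$ push x→south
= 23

$ move dir→south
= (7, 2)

$ sense dir→west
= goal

$ move dir→west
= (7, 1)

Answer: (7, 1)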